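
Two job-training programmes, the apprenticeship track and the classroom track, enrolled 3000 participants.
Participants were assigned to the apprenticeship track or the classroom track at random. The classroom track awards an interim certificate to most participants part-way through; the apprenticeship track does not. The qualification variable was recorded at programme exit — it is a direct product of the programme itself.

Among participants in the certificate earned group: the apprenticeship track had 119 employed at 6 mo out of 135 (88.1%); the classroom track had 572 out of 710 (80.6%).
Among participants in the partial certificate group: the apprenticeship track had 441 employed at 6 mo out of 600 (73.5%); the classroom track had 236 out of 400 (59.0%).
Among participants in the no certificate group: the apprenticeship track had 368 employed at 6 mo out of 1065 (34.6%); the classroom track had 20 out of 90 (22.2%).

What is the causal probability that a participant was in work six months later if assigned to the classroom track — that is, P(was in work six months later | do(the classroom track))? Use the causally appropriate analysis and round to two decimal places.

Qualification attained during the programme lies on the pathway programme → qualification attained during the programme → outcome, so adjusting for it blocks the indirect effect. For the total causal effect of programme, use the unadjusted pooled rates.
So P(outcome | do(the classroom track)) is just the pooled rate for the classroom track: 828/1200 = 0.690.

0.69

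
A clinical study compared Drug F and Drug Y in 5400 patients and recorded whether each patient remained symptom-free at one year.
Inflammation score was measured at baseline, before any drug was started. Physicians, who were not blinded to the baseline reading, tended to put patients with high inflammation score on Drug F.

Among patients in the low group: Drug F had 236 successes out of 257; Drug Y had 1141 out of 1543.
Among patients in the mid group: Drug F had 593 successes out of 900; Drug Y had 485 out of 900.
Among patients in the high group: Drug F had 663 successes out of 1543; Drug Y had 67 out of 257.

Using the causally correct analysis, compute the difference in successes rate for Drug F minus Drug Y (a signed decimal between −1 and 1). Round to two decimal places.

Within every inflammation score level Drug F has the higher rate, yet pooled Drug Y does — Simpson's reversal.
The imbalance in inflammation score arose from how patients were allocated, not from anything the drug did; and inflammation score independently affects the outcome. The pooled gap is confounded — condition on inflammation score.
Adjusting over the population distribution of inflammation score: 0.333·(0.918−0.739) + 0.333·(0.659−0.539) + 0.333·(0.430−0.261) = +0.156.

+0.16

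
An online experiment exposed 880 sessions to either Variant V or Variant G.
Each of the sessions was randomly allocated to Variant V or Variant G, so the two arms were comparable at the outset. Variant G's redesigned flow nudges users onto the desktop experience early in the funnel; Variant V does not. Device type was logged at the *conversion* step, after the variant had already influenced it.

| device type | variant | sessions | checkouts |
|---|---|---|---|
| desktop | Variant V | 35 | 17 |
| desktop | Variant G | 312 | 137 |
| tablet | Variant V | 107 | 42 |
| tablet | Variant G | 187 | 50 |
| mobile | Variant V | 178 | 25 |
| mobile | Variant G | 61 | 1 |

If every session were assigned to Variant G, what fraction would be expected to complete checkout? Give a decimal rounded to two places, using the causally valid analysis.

0.34

Variant V is higher inside every device type stratum but Variant G is higher in aggregate. Whether to stratify depends on how device type relates to the variant.
Stratifying would compare variants among sessions the variants themselves sorted into device type groups — a form of selection on an intermediate. The unconditioned pooled rates give the total causal effect.
So P(outcome | do(Variant G)) is just the pooled rate for Variant G: 188/560 = 0.336.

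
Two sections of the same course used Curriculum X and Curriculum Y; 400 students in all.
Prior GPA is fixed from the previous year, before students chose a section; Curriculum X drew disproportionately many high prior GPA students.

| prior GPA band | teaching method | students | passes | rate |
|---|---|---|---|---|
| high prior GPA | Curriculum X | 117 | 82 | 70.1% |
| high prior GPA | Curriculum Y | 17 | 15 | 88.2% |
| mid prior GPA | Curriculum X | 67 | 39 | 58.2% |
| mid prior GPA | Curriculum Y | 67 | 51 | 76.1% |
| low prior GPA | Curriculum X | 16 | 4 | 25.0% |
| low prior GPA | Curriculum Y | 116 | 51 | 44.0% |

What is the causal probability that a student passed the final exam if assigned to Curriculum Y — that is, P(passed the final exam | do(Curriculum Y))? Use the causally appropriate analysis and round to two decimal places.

0.70

Nothing the teaching method does changes prior GPA band; the imbalance is an allocation artefact. With prior GPA band also predicting the outcome, the pooled figure is confounded, and the within-stratum comparison is the causal one.
Standardising Curriculum Y to the population prior GPA band mix: 0.335·15/17 + 0.335·51/67 + 0.330·51/116 = 0.696.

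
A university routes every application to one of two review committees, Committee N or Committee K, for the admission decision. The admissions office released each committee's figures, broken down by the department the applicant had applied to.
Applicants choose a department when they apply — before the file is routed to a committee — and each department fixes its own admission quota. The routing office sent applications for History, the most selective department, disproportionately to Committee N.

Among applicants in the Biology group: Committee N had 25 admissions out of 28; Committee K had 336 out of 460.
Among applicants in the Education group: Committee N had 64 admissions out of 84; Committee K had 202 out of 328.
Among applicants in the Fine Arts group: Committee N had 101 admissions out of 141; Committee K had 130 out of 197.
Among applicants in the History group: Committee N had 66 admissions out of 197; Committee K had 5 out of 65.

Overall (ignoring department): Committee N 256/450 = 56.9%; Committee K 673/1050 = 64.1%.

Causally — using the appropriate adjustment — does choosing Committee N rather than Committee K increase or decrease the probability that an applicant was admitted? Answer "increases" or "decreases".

Department is set before the review committee has any effect — it is not caused by the review committee — and it independently drives the outcome. That makes it a confounder, so the causal comparison is within department levels.
Within each level — Biology: 89.3% vs 73.0%; Education: 76.2% vs 61.6%; Fine Arts: 71.6% vs 66.0%; History: 33.5% vs 7.7% — Committee N is higher every time.

increases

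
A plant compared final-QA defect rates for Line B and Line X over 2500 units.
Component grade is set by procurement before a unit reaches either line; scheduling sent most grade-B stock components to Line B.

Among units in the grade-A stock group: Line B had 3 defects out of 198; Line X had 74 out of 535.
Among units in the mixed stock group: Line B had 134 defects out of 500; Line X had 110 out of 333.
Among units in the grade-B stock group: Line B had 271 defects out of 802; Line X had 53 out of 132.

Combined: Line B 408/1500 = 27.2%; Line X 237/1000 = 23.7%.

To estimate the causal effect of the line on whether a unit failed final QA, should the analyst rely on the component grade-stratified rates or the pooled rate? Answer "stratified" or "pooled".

Line B is lower inside every component grade stratum but Line X is lower in aggregate. Whether to stratify depends on how component grade relates to the line.
The imbalance in component grade arose from how units were allocated, not from anything the line did; and component grade independently affects the outcome. The pooled gap is confounded — condition on component grade.
Within each level — grade-A stock: 1.5% vs 13.8%; mixed stock: 26.8% vs 33.0%; grade-B stock: 33.8% vs 40.2% — Line B is lower every time.

stratified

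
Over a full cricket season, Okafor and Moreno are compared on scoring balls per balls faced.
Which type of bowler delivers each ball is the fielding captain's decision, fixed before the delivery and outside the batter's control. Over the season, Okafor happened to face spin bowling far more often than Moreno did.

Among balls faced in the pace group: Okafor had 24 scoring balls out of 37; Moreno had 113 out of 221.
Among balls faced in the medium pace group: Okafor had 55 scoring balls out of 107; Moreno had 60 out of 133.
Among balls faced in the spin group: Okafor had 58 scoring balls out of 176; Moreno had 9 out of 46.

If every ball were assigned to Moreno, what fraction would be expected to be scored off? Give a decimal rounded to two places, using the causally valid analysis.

0.39

The stratified and pooled comparisons disagree (Okafor wins within each bowling type; Moreno wins overall), so the answer turns on the causal role of bowling type.
The imbalance in bowling type arose from how balls faced were allocated, not from anything the player did; and bowling type independently affects the outcome. The pooled gap is confounded — condition on bowling type.
Standardising Moreno to the population bowling type mix: 0.358·113/221 + 0.333·60/133 + 0.308·9/46 = 0.394.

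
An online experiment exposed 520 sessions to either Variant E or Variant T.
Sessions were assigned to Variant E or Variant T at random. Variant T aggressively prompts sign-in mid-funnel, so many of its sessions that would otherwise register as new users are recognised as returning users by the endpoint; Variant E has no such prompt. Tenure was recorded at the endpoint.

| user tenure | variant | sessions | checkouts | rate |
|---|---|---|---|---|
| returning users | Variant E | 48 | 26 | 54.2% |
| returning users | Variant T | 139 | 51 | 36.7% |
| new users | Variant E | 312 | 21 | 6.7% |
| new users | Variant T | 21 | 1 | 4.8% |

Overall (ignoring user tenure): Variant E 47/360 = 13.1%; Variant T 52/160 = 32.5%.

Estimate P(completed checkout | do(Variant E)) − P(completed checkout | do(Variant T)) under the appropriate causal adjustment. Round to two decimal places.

-0.19

Stratifying would compare variants among sessions the variants themselves sorted into user tenure groups — a form of selection on an intermediate. The unconditioned pooled rates give the total causal effect.
The causal difference is the pooled difference: 0.131 − 0.325 = -0.194.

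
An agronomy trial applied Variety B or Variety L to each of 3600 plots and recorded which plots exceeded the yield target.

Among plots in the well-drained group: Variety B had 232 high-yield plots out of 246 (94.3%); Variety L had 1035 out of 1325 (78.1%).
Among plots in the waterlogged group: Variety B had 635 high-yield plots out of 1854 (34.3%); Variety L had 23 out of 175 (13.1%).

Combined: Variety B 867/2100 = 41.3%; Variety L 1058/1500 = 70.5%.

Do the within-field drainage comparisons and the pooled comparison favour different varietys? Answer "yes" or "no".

Within each field drainage level (well-drained 94.3% vs 78.1%; waterlogged 34.3% vs 13.1%), Variety B has the higher rate every time. Pooled: 41.3% vs 70.5% — Variety L has the higher rate overall. The two comparisons disagree.

yes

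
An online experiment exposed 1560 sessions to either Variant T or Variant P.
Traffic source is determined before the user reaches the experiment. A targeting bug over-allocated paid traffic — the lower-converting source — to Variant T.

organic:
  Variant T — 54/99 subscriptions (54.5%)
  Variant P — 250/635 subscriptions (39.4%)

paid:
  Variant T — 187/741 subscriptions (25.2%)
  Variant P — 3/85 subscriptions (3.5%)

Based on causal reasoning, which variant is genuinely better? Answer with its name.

Variant T is higher inside every traffic source stratum but Variant P is higher in aggregate. Whether to stratify depends on how traffic source relates to the variant.
The imbalance in traffic source arose from how sessions were allocated, not from anything the variant did; and traffic source independently affects the outcome. The pooled gap is confounded — condition on traffic source.
Within each level — organic: 54.5% vs 39.4%; paid: 25.2% vs 3.5% — Variant T is higher every time.

Variant T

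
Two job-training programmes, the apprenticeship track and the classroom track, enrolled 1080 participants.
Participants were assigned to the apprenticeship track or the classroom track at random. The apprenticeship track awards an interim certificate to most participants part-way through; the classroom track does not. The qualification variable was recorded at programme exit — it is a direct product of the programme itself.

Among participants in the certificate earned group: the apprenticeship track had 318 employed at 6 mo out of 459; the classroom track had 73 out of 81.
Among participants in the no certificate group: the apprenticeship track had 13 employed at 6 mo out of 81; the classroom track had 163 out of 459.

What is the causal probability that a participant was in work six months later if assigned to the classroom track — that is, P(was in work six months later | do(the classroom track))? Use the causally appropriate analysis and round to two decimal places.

0.44

The distribution of qualification attained during the programme is itself part of what the programme does — it is an intermediate outcome. Holding it fixed would remove that part of the effect; the total effect is the pooled difference.
So P(outcome | do(the classroom track)) is just the pooled rate for the classroom track: 236/540 = 0.437.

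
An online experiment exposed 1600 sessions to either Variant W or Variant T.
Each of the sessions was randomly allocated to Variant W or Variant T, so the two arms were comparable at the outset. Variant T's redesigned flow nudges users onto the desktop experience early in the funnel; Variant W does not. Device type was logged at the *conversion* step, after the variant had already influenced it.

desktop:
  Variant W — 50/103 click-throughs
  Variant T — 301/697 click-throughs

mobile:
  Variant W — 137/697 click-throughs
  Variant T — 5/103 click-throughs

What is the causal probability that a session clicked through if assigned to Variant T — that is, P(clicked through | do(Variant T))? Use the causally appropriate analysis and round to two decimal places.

0.38

The distribution of device type is itself part of what the variant does — it is an intermediate outcome. Holding it fixed would remove that part of the effect; the total effect is the pooled difference.
So P(outcome | do(Variant T)) is just the pooled rate for Variant T: 306/800 = 0.383.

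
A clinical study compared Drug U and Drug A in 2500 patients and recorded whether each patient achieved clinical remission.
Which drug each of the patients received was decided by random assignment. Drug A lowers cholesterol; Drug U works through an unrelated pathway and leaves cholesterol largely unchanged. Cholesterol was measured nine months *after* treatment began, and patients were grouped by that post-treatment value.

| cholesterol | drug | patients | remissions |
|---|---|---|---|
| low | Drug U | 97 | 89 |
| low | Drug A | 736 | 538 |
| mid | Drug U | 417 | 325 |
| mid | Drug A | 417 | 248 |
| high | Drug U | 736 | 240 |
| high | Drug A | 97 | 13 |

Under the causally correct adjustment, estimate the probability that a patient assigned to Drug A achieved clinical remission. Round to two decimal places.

The distribution of cholesterol is itself part of what the drug does — it is an intermediate outcome. Holding it fixed would remove that part of the effect; the total effect is the pooled difference.
So P(outcome | do(Drug A)) is just the pooled rate for Drug A: 799/1250 = 0.639.

0.64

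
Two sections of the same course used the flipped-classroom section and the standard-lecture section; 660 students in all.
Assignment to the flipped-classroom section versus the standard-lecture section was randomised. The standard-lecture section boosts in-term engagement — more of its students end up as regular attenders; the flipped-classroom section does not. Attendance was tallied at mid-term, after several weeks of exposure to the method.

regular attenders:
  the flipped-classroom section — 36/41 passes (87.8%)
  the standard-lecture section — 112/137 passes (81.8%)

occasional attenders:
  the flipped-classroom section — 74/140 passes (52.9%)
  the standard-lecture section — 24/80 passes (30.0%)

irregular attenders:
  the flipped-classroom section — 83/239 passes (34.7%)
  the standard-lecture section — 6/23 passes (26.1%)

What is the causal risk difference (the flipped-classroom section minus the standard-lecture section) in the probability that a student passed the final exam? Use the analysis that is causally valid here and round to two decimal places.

the flipped-classroom section is higher inside every mid-term attendance stratum but the standard-lecture section is higher in aggregate. Whether to stratify depends on how mid-term attendance relates to the teaching method.
Mid-term attendance is recorded after the teaching method and is itself shifted by it — it sits on the causal path from teaching method to outcome. Conditioning on a mediator would strip out part of the effect we want; the pooled comparison gives the total causal effect.
The causal difference is the pooled difference: 0.460 − 0.592 = -0.132.

-0.13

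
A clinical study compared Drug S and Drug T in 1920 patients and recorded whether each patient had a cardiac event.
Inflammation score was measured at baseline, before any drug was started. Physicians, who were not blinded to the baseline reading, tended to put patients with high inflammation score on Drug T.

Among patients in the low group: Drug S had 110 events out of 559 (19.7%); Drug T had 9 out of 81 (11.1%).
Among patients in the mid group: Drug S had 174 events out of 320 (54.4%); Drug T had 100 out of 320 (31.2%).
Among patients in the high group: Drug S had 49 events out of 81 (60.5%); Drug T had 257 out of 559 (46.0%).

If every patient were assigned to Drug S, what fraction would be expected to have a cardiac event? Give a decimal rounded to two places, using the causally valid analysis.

0.45

Since inflammation score is a pre-existing factor (not a product of the drug) and it affects the outcome on its own, it is a confounder. The stratified rates, not the pooled rate, identify the causal effect.
Standardising Drug S to the population inflammation score mix: 0.333·110/559 + 0.333·174/320 + 0.333·49/81 = 0.448.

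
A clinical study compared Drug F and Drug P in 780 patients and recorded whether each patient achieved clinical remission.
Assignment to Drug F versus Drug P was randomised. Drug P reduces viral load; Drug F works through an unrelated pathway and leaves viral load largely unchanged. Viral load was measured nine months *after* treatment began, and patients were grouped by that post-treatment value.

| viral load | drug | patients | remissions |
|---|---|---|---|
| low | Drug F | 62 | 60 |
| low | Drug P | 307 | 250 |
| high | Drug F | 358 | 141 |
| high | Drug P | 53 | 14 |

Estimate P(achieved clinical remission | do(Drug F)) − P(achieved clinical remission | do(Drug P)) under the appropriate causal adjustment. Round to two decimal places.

Within every viral load level Drug F has the higher rate, yet pooled Drug P does — Simpson's reversal.
Stratifying would compare drugs among patients the drugs themselves sorted into viral load groups — a form of selection on an intermediate. The unconditioned pooled rates give the total causal effect.
The causal difference is the pooled difference: 0.479 − 0.733 = -0.255.

-0.25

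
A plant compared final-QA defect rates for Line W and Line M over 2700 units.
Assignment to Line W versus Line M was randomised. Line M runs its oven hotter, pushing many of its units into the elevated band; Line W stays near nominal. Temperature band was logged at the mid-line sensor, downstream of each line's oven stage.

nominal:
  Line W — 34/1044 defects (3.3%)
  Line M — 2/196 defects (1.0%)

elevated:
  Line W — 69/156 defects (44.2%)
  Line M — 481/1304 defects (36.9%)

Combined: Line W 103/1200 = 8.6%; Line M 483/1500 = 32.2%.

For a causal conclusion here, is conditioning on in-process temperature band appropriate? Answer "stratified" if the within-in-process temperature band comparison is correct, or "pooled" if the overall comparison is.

pooled

In-process temperature band here is a post-treatment variable shaped by the line; conditioning on it would introduce bias rather than remove it. The overall comparison is the causal one.
Pooled: Line W 8.6% vs Line M 32.2%; Line W is lower overall.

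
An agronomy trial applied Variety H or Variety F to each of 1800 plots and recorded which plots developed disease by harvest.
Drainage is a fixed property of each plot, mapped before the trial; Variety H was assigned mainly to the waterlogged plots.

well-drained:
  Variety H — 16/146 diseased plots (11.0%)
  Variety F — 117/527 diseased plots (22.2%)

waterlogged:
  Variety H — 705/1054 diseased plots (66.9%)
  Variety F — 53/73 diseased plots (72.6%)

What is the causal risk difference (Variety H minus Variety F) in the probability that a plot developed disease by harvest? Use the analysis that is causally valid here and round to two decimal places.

-0.08

Within every field drainage level Variety H has the lower rate, yet pooled Variety F does — Simpson's reversal.
Field drainage differs across varietys for reasons unrelated to any effect of the variety itself, and it separately predicts the outcome — a classic confounder. We must compare within field drainage levels.
Adjusting over the population distribution of field drainage: 0.374·(0.110−0.222) + 0.626·(0.669−0.726) = -0.078.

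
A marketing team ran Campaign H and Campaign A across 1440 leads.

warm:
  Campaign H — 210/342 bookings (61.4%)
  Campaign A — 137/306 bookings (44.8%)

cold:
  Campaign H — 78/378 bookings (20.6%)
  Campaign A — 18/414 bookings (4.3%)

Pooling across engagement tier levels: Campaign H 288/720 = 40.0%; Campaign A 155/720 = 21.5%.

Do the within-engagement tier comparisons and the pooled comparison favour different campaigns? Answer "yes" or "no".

no

Within each engagement tier level (warm 61.4% vs 44.8%; cold 20.6% vs 4.3%), Campaign H has the higher rate every time. Pooled: 40.0% vs 21.5% — Campaign H has the higher rate overall. They agree.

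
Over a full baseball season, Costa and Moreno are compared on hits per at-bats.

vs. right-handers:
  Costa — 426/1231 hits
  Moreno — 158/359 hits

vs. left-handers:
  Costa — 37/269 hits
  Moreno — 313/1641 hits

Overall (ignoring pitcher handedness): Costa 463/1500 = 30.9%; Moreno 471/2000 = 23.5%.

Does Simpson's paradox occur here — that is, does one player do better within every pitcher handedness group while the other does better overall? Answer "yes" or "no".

yes

Within each pitcher handedness level (vs. right-handers 34.6% vs 44.0%; vs. left-handers 13.8% vs 19.1%), Moreno has the higher rate every time. Pooled: 30.9% vs 23.5% — Costa has the higher rate overall. The two comparisons disagree.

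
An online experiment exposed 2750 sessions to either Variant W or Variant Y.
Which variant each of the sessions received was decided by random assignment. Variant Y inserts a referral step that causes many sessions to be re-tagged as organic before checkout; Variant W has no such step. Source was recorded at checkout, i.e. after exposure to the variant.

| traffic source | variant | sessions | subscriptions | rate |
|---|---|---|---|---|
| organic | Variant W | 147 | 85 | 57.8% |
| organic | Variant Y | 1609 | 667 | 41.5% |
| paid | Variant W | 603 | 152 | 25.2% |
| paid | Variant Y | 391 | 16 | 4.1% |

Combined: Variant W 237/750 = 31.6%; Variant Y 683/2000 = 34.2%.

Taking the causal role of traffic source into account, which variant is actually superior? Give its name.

Variant Y

Traffic source is downstream of the variant. One should not condition on a consequence of treatment, so the overall rates are the right comparison.
Pooled: Variant W 31.6% vs Variant Y 34.2%; Variant Y is higher overall.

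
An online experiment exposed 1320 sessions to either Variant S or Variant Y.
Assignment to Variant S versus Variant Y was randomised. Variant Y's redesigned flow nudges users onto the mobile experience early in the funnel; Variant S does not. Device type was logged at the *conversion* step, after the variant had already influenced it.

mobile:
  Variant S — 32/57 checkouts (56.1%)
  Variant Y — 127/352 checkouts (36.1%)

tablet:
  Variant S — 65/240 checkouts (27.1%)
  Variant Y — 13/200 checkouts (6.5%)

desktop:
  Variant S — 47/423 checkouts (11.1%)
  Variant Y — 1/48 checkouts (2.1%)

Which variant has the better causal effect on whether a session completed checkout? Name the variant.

Variant Y

Within every device type level Variant S has the higher rate, yet pooled Variant Y does — Simpson's reversal.
Device type is recorded after the variant and is itself shifted by it — it sits on the causal path from variant to outcome. Conditioning on a mediator would strip out part of the effect we want; the pooled comparison gives the total causal effect.
Pooled: Variant S 20.0% vs Variant Y 23.5%; Variant Y is higher overall.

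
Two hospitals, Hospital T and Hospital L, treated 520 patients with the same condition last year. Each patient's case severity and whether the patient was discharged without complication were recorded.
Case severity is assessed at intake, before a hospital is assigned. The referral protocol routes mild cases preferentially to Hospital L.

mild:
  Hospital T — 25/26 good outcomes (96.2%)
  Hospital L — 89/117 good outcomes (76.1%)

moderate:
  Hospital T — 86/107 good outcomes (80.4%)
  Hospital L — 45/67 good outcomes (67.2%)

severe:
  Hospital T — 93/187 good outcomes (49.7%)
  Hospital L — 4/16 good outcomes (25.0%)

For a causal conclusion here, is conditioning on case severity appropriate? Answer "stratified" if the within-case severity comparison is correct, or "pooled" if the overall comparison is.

stratified

Hospital T is higher inside every case severity stratum but Hospital L is higher in aggregate. Whether to stratify depends on how case severity relates to the hospital.
Case severity satisfies the back-door criterion: it is not a descendant of the hospital, and it blocks the spurious path from hospital to outcome. Adjusting for it (i.e., using the within-case severity rates) gives the causal effect.
Within each level — mild: 96.2% vs 76.1%; moderate: 80.4% vs 67.2%; severe: 49.7% vs 25.0% — Hospital T is higher every time.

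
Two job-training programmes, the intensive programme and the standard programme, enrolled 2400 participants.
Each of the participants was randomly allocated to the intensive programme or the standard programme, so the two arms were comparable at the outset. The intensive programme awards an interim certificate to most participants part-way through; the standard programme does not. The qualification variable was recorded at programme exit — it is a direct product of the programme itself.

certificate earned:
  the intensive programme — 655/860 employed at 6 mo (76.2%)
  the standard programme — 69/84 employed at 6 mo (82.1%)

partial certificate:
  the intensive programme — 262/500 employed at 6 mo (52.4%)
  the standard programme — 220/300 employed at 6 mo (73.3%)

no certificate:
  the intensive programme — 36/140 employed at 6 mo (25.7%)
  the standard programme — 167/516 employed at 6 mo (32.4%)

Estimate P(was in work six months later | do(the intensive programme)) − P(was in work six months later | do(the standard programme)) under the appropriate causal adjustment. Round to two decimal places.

+0.13

Within every qualification attained during the programme level the standard programme has the higher rate, yet pooled the intensive programme does — Simpson's reversal.
Qualification attained during the programme is downstream of the programme. One should not condition on a consequence of treatment, so the overall rates are the right comparison.
The causal difference is the pooled difference: 0.635 − 0.507 = +0.129.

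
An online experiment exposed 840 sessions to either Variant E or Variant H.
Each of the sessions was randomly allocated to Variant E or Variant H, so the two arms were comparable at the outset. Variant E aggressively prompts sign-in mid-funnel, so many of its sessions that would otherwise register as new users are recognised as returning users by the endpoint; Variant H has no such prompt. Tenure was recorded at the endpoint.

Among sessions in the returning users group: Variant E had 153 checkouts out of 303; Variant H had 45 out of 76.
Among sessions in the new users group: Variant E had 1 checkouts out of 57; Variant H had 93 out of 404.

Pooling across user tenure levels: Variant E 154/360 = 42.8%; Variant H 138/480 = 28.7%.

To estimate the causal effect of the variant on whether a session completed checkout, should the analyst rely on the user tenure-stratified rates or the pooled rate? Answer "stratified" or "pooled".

pooled

User tenure here is a post-treatment variable shaped by the variant; conditioning on it would introduce bias rather than remove it. The overall comparison is the causal one.
Pooled: Variant E 42.8% vs Variant H 28.7%; Variant E is higher overall.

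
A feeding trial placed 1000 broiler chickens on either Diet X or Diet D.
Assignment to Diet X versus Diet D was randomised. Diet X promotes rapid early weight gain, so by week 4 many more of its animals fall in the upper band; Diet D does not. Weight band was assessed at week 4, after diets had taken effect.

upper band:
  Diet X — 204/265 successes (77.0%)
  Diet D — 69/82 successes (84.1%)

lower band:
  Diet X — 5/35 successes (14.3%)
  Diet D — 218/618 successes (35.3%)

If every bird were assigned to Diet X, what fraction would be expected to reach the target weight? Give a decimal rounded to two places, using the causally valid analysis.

Week-4 weight band is recorded after the diet and is itself shifted by it — it sits on the causal path from diet to outcome. Conditioning on a mediator would strip out part of the effect we want; the pooled comparison gives the total causal effect.
So P(outcome | do(Diet X)) is just the pooled rate for Diet X: 209/300 = 0.697.

0.70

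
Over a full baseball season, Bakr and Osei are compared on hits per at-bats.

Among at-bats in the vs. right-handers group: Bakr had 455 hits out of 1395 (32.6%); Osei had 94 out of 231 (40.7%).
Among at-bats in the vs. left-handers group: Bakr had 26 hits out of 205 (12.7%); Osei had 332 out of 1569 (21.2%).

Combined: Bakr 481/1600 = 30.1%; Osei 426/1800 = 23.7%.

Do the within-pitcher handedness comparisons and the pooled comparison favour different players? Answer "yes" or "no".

yes

Within each pitcher handedness level (vs. right-handers 32.6% vs 40.7%; vs. left-handers 12.7% vs 21.2%), Osei has the higher rate every time. Pooled: 30.1% vs 23.7% — Bakr has the higher rate overall. The two comparisons disagree.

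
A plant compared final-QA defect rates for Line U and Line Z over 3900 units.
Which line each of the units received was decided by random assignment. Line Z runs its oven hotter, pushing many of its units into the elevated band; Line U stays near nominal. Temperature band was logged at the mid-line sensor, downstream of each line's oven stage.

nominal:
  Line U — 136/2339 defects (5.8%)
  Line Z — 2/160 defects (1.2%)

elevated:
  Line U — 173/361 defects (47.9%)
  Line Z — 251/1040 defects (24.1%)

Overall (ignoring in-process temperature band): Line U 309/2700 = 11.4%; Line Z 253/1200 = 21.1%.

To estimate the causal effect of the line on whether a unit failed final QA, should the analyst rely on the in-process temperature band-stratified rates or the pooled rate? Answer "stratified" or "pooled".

pooled

The stratified and pooled comparisons disagree (Line Z wins within each in-process temperature band; Line U wins overall), so the answer turns on the causal role of in-process temperature band.
In-process temperature band lies on the pathway line → in-process temperature band → outcome, so adjusting for it blocks the indirect effect. For the total causal effect of line, use the unadjusted pooled rates.
Pooled: Line U 11.4% vs Line Z 21.1%; Line U is lower overall.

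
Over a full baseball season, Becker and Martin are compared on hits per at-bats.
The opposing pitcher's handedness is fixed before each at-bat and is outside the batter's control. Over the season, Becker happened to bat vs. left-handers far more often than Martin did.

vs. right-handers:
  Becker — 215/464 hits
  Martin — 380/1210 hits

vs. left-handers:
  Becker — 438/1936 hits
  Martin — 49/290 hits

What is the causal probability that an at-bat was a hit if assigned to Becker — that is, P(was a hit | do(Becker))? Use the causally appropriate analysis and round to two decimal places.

The stratified and pooled comparisons disagree (Becker wins within each pitcher handedness; Martin wins overall), so the answer turns on the causal role of pitcher handedness.
Pitcher handedness differs across players for reasons unrelated to any effect of the player itself, and it separately predicts the outcome — a classic confounder. We must compare within pitcher handedness levels.
Standardising Becker to the population pitcher handedness mix: 0.429·215/464 + 0.571·438/1936 = 0.328.

0.33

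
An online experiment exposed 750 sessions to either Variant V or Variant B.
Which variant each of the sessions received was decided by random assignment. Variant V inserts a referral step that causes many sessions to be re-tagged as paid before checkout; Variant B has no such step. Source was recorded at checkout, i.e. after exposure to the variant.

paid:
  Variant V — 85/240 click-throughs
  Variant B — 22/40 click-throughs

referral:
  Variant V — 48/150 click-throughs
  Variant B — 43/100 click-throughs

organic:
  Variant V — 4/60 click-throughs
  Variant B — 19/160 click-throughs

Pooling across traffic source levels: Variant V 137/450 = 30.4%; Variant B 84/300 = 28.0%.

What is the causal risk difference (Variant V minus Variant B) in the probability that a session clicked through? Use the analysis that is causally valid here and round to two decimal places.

Traffic source here is a post-treatment variable shaped by the variant; conditioning on it would introduce bias rather than remove it. The overall comparison is the causal one.
The causal difference is the pooled difference: 0.304 − 0.280 = +0.024.

+0.02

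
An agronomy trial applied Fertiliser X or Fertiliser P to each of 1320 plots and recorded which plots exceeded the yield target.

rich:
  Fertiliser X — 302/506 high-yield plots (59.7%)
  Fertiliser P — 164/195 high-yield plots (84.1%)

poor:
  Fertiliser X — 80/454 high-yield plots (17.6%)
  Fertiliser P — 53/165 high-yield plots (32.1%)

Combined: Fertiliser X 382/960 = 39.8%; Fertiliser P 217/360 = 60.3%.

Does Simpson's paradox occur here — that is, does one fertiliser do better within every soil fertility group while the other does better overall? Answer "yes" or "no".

Within each soil fertility level (rich 59.7% vs 84.1%; poor 17.6% vs 32.1%), Fertiliser P has the higher rate every time. Pooled: 39.8% vs 60.3% — Fertiliser P has the higher rate overall. They agree.

no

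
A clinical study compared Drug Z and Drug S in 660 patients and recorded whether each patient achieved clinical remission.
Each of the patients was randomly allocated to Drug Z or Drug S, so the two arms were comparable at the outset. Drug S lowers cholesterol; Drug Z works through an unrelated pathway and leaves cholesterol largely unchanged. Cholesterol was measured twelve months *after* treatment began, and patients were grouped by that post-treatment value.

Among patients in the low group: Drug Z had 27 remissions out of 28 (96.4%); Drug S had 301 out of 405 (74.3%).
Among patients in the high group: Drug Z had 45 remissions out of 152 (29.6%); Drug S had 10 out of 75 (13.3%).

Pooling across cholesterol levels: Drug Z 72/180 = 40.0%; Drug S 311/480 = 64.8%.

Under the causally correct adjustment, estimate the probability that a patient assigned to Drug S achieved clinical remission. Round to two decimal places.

Cholesterol is recorded after the drug and is itself shifted by it — it sits on the causal path from drug to outcome. Conditioning on a mediator would strip out part of the effect we want; the pooled comparison gives the total causal effect.
So P(outcome | do(Drug S)) is just the pooled rate for Drug S: 311/480 = 0.648.

0.65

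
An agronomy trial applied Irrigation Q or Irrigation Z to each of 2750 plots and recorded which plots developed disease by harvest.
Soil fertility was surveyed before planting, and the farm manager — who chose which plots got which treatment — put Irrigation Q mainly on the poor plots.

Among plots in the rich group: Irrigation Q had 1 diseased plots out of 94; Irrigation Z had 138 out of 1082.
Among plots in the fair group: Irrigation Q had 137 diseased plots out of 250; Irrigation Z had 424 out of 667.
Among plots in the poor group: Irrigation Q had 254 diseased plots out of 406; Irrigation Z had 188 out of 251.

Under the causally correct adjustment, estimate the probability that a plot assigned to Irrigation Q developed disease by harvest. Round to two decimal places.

The stratified and pooled comparisons disagree (Irrigation Q wins within each soil fertility; Irrigation Z wins overall), so the answer turns on the causal role of soil fertility.
Since soil fertility is a pre-existing factor (not a product of the irrigation) and it affects the outcome on its own, it is a confounder. The stratified rates, not the pooled rate, identify the causal effect.
Standardising Irrigation Q to the population soil fertility mix: 0.428·1/94 + 0.333·137/250 + 0.239·254/406 = 0.337.

0.34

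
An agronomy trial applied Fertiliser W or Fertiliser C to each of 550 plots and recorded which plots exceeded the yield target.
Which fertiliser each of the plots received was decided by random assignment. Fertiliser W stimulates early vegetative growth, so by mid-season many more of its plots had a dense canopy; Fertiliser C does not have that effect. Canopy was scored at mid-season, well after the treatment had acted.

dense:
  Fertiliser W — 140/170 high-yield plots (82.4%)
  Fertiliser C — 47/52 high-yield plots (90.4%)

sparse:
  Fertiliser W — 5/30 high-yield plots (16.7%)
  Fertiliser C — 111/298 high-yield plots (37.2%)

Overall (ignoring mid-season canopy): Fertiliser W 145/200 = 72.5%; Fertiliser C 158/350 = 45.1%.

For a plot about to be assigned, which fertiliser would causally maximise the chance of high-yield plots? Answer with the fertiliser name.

Within every mid-season canopy level Fertiliser C has the higher rate, yet pooled Fertiliser W does — Simpson's reversal.
Mid-season canopy is downstream of the fertiliser. One should not condition on a consequence of treatment, so the overall rates are the right comparison.
Pooled: Fertiliser W 72.5% vs Fertiliser C 45.1%; Fertiliser W is higher overall.

Fertiliser W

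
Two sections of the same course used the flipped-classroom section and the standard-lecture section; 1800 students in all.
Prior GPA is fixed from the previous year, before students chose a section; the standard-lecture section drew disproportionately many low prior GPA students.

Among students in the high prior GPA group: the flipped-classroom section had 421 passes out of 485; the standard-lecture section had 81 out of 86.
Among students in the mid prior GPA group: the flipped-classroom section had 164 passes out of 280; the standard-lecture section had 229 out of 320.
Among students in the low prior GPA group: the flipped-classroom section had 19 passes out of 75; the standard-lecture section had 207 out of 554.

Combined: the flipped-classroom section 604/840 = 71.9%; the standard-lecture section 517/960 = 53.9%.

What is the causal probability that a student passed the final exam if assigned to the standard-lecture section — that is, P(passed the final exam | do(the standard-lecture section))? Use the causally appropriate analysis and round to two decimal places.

Prior GPA band satisfies the back-door criterion: it is not a descendant of the teaching method, and it blocks the spurious path from teaching method to outcome. Adjusting for it (i.e., using the within-prior GPA band rates) gives the causal effect.
Standardising the standard-lecture section to the population prior GPA band mix: 0.317·81/86 + 0.333·229/320 + 0.349·207/554 = 0.668.

0.67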